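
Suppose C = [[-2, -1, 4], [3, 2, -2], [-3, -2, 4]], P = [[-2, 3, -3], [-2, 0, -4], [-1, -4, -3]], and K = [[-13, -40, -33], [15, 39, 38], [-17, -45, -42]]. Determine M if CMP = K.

M = [[1, -1, -5], [-2, 1, 3], [3, -4, 3]]

M = C⁻¹KP⁻¹ (apply C⁻¹ on the left and P⁻¹ on the right).
det C = -2; the adjugate gives C⁻¹ = [[-2, 2, 3], [3, -2, -4], [0, 1/2, 1/2]].
det P = 2; the adjugate gives P⁻¹ = [[-8, 21/2, -6], [-1, 3/2, -1], [4, -11/2, 3]].
C⁻¹K = [[5, 23, 16], [-1, -18, -7], [-1, -3, -2]].
M = (C⁻¹K)P⁻¹ = [[1, -1, -5], [-2, 1, 3], [3, -4, 3]].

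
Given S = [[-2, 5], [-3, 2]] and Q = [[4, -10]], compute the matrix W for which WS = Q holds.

S is on the right of W, so right-multiply by S⁻¹: W = QS⁻¹.
det S = 11; the adjugate gives S⁻¹ = [[2/11, -5/11], [3/11, -2/11]].
W = QS⁻¹ = [[4, -10]] · [[2/11, -5/11], [3/11, -2/11]] = [[-2, 0]].

W = [[-2, 0]]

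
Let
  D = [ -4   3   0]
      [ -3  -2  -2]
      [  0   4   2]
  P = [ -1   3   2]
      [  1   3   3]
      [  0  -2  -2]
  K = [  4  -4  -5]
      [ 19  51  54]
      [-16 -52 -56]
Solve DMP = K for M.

M = [[-1, -2, -2], [-1, -1, 1], [4, -4, 5]]

Left-multiply by D⁻¹ and right-multiply by P⁻¹: M = D⁻¹KP⁻¹.
D has determinant 2; D⁻¹ = [[2, -3, -3], [3, -4, -4], [-6, 8, 17/2]].
det P = 2; the adjugate gives P⁻¹ = [[0, 1, 3/2], [1, 1, 5/2], [-1, -1, -3]].
D⁻¹K = [[-1, -5, -4], [0, -8, -7], [-8, -10, -14]].
M = (D⁻¹K)P⁻¹ = [[-1, -2, -2], [-1, -1, 1], [4, -4, 5]].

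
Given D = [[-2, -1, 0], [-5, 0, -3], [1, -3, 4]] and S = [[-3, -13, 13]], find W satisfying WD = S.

D is on the right of W, so right-multiply by D⁻¹: W = SD⁻¹.
det D = 1, so D⁻¹ = [[-9, 4, 3], [17, -8, -6], [15, -7, -5]].
W = SD⁻¹ = [[-3, -13, 13]] · [[-9, 4, 3], [17, -8, -6], [15, -7, -5]] = [[1, 1, 4]].

W = [[1, 1, 4]]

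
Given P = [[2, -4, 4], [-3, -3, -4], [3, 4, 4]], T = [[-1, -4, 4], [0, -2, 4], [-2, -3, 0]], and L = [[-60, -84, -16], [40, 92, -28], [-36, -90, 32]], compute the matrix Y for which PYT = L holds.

Y = [[4, 0, 2], [4, -3, -4], [3, -5, 2]]

Y = P⁻¹LT⁻¹ (apply P⁻¹ on the left and T⁻¹ on the right).
det P = -4; the adjugate gives P⁻¹ = [[-1, -8, -7], [0, 1, 1], [3/4, 5, 9/2]].
T has determinant 4; T⁻¹ = [[3, -3, -2], [-2, 2, 1], [-1, 5/4, 1/2]].
P⁻¹L = [[-8, -22, 16], [4, 2, 4], [-7, -8, -8]].
Y = (P⁻¹L)T⁻¹ = [[4, 0, 2], [4, -3, -4], [3, -5, 2]].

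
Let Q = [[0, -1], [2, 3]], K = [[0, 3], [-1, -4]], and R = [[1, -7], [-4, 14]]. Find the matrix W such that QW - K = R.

QW = R + K = [[1, -4], [-5, 10]].
Since Q multiplies W on the left, W = Q⁻¹(R + K).
det Q = 2, so Q⁻¹ = [[3/2, 1/2], [-1, 0]].
W = Q⁻¹(R + K) = [[-1, -1], [-1, 4]].

W = [[-1, -1], [-1, 4]]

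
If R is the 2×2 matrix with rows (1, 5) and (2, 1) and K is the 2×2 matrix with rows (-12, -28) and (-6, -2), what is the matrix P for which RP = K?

P = [[-2, 2], [-2, -6]]

R is on the left of P, so left-multiply by R⁻¹: P = R⁻¹K.
det R = -9, so R⁻¹ = [[-1/9, 5/9], [2/9, -1/9]].
P = R⁻¹K = [[-1/9, 5/9], [2/9, -1/9]] · [[-12, -28], [-6, -2]] = [[-2, 2], [-2, -6]].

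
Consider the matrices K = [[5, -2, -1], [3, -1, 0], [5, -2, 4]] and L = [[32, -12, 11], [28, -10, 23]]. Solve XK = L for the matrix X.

X = [[1, 4, 3], [-3, 6, 5]]

Since K sits to the right of X, X = LK⁻¹.
det K = 5; the adjugate gives K⁻¹ = [[-4/5, 2, -1/5], [-12/5, 5, -3/5], [-1/5, 0, 1/5]].
X = LK⁻¹ = [[32, -12, 11], [28, -10, 23]] · [[-4/5, 2, -1/5], [-12/5, 5, -3/5], [-1/5, 0, 1/5]] = [[1, 4, 3], [-3, 6, 5]].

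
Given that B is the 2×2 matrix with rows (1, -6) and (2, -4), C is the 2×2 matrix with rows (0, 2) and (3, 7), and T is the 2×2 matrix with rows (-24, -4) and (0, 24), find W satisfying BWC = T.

W = [[-4, 4], [-5, 2]]

Left-multiply by B⁻¹ and right-multiply by C⁻¹: W = B⁻¹TC⁻¹.
det B = 8; the adjugate gives B⁻¹ = [[-1/2, 3/4], [-1/4, 1/8]].
det C = -6, so C⁻¹ = [[-7/6, 1/3], [1/2, 0]].
B⁻¹T = [[12, 20], [6, 4]].
W = (B⁻¹T)C⁻¹ = [[-4, 4], [-5, 2]].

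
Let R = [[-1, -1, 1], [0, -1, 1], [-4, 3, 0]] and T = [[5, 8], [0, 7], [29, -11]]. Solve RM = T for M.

M = [[-5, -1], [3, -5], [3, 2]]

Since R multiplies M on the left, M = R⁻¹T.
det R = 3; the adjugate gives R⁻¹ = [[-1, 1, 0], [-4/3, 4/3, 1/3], [-4/3, 7/3, 1/3]].
M = R⁻¹T = [[-1, 1, 0], [-4/3, 4/3, 1/3], [-4/3, 7/3, 1/3]] · [[5, 8], [0, 7], [29, -11]] = [[-5, -1], [3, -5], [3, 2]].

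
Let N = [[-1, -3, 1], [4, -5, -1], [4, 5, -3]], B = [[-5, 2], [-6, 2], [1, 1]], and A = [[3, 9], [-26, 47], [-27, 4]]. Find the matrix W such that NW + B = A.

W = [[-4, 4], [0, -5], [4, -4]]

NW = A − B = [[8, 7], [-20, 45], [-28, 3]].
N is on the left of W, so left-multiply by N⁻¹: W = N⁻¹(A − B).
det N = -4; the adjugate gives N⁻¹ = [[-5, 1, -2], [-2, 1/4, -3/4], [-10, 7/4, -17/4]].
W = N⁻¹(A − B) = [[-4, 4], [0, -5], [4, -4]].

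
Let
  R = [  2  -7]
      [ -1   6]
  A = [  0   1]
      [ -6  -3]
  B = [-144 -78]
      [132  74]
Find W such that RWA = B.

Left-multiply by R⁻¹ and right-multiply by A⁻¹: W = R⁻¹BA⁻¹.
det R = 5; the adjugate gives R⁻¹ = [[6/5, 7/5], [1/5, 2/5]].
det A = 6, so A⁻¹ = [[-1/2, -1/6], [1, 0]].
R⁻¹B = [[12, 10], [24, 14]].
W = (R⁻¹B)A⁻¹ = [[4, -2], [2, -4]].

W = [[4, -2], [2, -4]]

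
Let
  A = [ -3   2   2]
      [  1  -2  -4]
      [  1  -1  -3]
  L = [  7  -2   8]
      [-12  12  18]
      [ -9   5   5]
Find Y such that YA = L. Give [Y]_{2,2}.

Right-multiplying both sides by A⁻¹ gives Y = LA⁻¹.
det A = -6; the adjugate gives A⁻¹ = [[-1/3, -2/3, 2/3], [1/6, -7/6, 5/3], [-1/6, 1/6, -2/3]].
Y = LA⁻¹ = [[7, -2, 8], [-12, 12, 18], [-9, 5, 5]] · [[-1/3, -2/3, 2/3], [1/6, -7/6, 5/3], [-1/6, 1/6, -2/3]] = [[-4, -1, -4], [3, -3, 0], [3, 1, -1]].

-3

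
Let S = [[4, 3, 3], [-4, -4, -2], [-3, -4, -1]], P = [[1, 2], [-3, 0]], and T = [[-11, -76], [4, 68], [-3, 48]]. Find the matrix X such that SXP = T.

Isolating X: multiply by S⁻¹ from the left and P⁻¹ from the right, so X = S⁻¹TP⁻¹.
det S = 2; the adjugate gives S⁻¹ = [[-2, -9/2, 3], [1, 5/2, -2], [2, 7/2, -2]].
det P = 6; the adjugate gives P⁻¹ = [[0, -1/3], [1/2, 1/6]].
S⁻¹T = [[-5, -10], [5, -2], [-2, -10]].
X = (S⁻¹T)P⁻¹ = [[-5, 0], [-1, -2], [-5, -1]].

X = [[-5, 0], [-1, -2], [-5, -1]]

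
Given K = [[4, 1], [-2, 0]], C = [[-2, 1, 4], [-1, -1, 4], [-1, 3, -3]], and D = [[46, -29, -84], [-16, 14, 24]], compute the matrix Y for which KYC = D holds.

Y = [[-5, 2, 0], [-5, -4, 0]]

Left-multiply by K⁻¹ and right-multiply by C⁻¹: Y = K⁻¹DC⁻¹.
det K = 2; the adjugate gives K⁻¹ = [[0, -1/2], [1, 2]].
C has determinant -5; C⁻¹ = [[9/5, -3, -8/5], [7/5, -2, -4/5], [4/5, -1, -3/5]].
K⁻¹D = [[8, -7, -12], [14, -1, -36]].
Y = (K⁻¹D)C⁻¹ = [[-5, 2, 0], [-5, -4, 0]].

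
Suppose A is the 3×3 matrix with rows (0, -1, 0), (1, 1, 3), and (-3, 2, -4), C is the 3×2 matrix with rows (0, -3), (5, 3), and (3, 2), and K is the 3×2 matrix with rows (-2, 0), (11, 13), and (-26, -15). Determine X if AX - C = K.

X = [[5, 1], [2, 3], [3, 4]]

AX = K + C = [[-2, -3], [16, 16], [-23, -13]].
A is on the left of X, so left-multiply by A⁻¹: X = A⁻¹(K + C).
A has determinant 5; A⁻¹ = [[-2, -4/5, -3/5], [-1, 0, 0], [1, 3/5, 1/5]].
X = A⁻¹(K + C) = [[5, 1], [2, 3], [3, 4]].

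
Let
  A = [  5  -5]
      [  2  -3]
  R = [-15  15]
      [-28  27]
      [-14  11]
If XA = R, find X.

Right-multiplying both sides by A⁻¹ gives X = RA⁻¹.
det A = -5; the adjugate gives A⁻¹ = [[3/5, -1], [2/5, -1]].
X = RA⁻¹ = [[-15, 15], [-28, 27], [-14, 11]] · [[3/5, -1], [2/5, -1]] = [[-3, 0], [-6, 1], [-4, 3]].

X = [[-3, 0], [-6, 1], [-4, 3]]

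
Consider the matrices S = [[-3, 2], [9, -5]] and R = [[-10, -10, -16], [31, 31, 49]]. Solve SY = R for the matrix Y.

Since S multiplies Y on the left, Y = S⁻¹R.
det S = -3; the adjugate gives S⁻¹ = [[5/3, 2/3], [3, 1]].
Y = S⁻¹R = [[5/3, 2/3], [3, 1]] · [[-10, -10, -16], [31, 31, 49]] = [[4, 4, 6], [1, 1, 1]].

Y = [[4, 4, 6], [1, 1, 1]]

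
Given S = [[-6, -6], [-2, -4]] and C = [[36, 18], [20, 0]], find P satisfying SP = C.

P = [[-2, -6], [-4, 3]]

Since S multiplies P on the left, P = S⁻¹C.
det S = 12, so S⁻¹ = [[-1/3, 1/2], [1/6, -1/2]].
P = S⁻¹C = [[-1/3, 1/2], [1/6, -1/2]] · [[36, 18], [20, 0]] = [[-2, -6], [-4, 3]].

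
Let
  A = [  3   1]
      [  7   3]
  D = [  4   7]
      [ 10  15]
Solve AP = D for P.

Left-multiplying both sides by A⁻¹ gives P = A⁻¹D.
det A = 2; the adjugate gives A⁻¹ = [[3/2, -1/2], [-7/2, 3/2]].
P = A⁻¹D = [[3/2, -1/2], [-7/2, 3/2]] · [[4, 7], [10, 15]] = [[1, 3], [1, -2]].

P = [[1, 3], [1, -2]]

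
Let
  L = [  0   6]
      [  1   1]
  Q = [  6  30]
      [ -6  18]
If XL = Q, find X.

X = [[4, 6], [4, -6]]

L is on the right of X, so right-multiply by L⁻¹: X = QL⁻¹.
L has determinant -6; L⁻¹ = [[-1/6, 1], [1/6, 0]].
X = QL⁻¹ = [[6, 30], [-6, 18]] · [[-1/6, 1], [1/6, 0]] = [[4, 6], [4, -6]].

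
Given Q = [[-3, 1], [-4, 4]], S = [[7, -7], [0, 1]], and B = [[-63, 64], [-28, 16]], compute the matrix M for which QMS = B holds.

Isolating M: multiply by Q⁻¹ from the left and S⁻¹ from the right, so M = Q⁻¹BS⁻¹.
det Q = -8, so Q⁻¹ = [[-1/2, 1/8], [-1/2, 3/8]].
S has determinant 7; S⁻¹ = [[1/7, 1], [0, 1]].
Q⁻¹B = [[28, -30], [21, -26]].
M = (Q⁻¹B)S⁻¹ = [[4, -2], [3, -5]].

M = [[4, -2], [3, -5]]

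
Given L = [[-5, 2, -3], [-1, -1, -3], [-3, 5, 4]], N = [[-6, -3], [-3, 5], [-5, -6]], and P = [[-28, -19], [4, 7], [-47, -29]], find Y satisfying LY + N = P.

Y = [[5, 3], [-3, -2], [-3, -1]]

LY = P − N = [[-22, -16], [7, 2], [-42, -23]].
Left-multiplying both sides by L⁻¹ gives Y = L⁻¹(P − N).
det L = -5; the adjugate gives L⁻¹ = [[-11/5, 23/5, 9/5], [-13/5, 29/5, 12/5], [8/5, -19/5, -7/5]].
Y = L⁻¹(P − N) = [[5, 3], [-3, -2], [-3, -1]].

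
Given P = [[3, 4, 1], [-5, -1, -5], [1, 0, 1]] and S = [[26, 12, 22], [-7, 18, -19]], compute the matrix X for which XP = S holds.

Since P sits to the right of X, X = SP⁻¹.
det P = -2, so P⁻¹ = [[1/2, 2, 19/2], [0, -1, -5], [-1/2, -2, -17/2]].
X = SP⁻¹ = [[26, 12, 22], [-7, 18, -19]] · [[1/2, 2, 19/2], [0, -1, -5], [-1/2, -2, -17/2]] = [[2, -4, 0], [6, 6, 5]].

X = [[2, -4, 0], [6, 6, 5]]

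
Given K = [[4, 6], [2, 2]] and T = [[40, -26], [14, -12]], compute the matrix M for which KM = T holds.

Left-multiplying both sides by K⁻¹ gives M = K⁻¹T.
det K = -4; the adjugate gives K⁻¹ = [[-1/2, 3/2], [1/2, -1]].
M = K⁻¹T = [[-1/2, 3/2], [1/2, -1]] · [[40, -26], [14, -12]] = [[1, -5], [6, -1]].

M = [[1, -5], [6, -1]]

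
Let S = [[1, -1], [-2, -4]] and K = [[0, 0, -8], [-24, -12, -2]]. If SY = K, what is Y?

Y = [[4, 2, -5], [4, 2, 3]]

Left-multiplying both sides by S⁻¹ gives Y = S⁻¹K.
S has determinant -6; S⁻¹ = [[2/3, -1/6], [-1/3, -1/6]].
Y = S⁻¹K = [[2/3, -1/6], [-1/3, -1/6]] · [[0, 0, -8], [-24, -12, -2]] = [[4, 2, -5], [4, 2, 3]].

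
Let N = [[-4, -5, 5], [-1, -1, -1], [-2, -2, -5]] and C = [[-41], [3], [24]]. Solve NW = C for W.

W = [[4], [-1], [-6]]

N is on the left of W, so left-multiply by N⁻¹: W = N⁻¹C.
det N = 3, so N⁻¹ = [[1, -35/3, 10/3], [-1, 10, -3], [0, 2/3, -1/3]].
W = N⁻¹C = [[1, -35/3, 10/3], [-1, 10, -3], [0, 2/3, -1/3]] · [[-41], [3], [24]] = [[4], [-1], [-6]].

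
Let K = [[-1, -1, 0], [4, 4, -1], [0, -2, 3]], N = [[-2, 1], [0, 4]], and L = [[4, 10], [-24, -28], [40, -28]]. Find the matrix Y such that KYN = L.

Y = [[-2, -1], [4, -2], [-4, -2]]

Isolating Y: multiply by K⁻¹ from the left and N⁻¹ from the right, so Y = K⁻¹LN⁻¹.
det K = 2; the adjugate gives K⁻¹ = [[5, 3/2, 1/2], [-6, -3/2, -1/2], [-4, -1, 0]].
N has determinant -8; N⁻¹ = [[-1/2, 1/8], [0, 1/4]].
K⁻¹L = [[4, -6], [-8, -4], [8, -12]].
Y = (K⁻¹L)N⁻¹ = [[-2, -1], [4, -2], [-4, -2]].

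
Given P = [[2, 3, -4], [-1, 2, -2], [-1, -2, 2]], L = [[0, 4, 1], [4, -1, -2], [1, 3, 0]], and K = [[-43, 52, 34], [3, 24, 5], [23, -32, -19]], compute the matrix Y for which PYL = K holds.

Isolating Y: multiply by P⁻¹ from the left and L⁻¹ from the right, so Y = P⁻¹KL⁻¹.
det P = -4, so P⁻¹ = [[0, -1/2, -1/2], [-1, 0, -2], [-1, -1/4, -7/4]].
det L = 5; the adjugate gives L⁻¹ = [[6/5, 3/5, -7/5], [-2/5, -1/5, 4/5], [13/5, 4/5, -16/5]].
P⁻¹K = [[-13, 4, 7], [-3, 12, 4], [2, -2, -2]].
Y = (P⁻¹K)L⁻¹ = [[1, -3, -1], [2, -1, 1], [-2, 0, 2]].

Y = [[1, -3, -1], [2, -1, 1], [-2, 0, 2]]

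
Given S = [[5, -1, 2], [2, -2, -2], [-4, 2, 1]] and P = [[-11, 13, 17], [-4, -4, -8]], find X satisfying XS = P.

Right-multiplying both sides by S⁻¹ gives X = PS⁻¹.
det S = -4, so S⁻¹ = [[-1/2, -5/4, -3/2], [-3/2, -13/4, -7/2], [1, 3/2, 2]].
X = PS⁻¹ = [[-11, 13, 17], [-4, -4, -8]] · [[-1/2, -5/4, -3/2], [-3/2, -13/4, -7/2], [1, 3/2, 2]] = [[3, -3, 5], [0, 6, 4]].

X = [[3, -3, 5], [0, 6, 4]]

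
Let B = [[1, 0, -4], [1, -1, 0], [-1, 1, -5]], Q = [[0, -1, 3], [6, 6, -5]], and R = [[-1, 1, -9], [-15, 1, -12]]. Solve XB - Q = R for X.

X = [[-1, 2, 2], [-2, -2, 5]]

XB = R + Q = [[-1, 0, -6], [-9, 7, -17]].
Right-multiplying both sides by B⁻¹ gives X = (R + Q)B⁻¹.
det B = 5; the adjugate gives B⁻¹ = [[1, -4/5, -4/5], [1, -9/5, -4/5], [0, -1/5, -1/5]].
X = (R + Q)B⁻¹ = [[-1, 2, 2], [-2, -2, 5]].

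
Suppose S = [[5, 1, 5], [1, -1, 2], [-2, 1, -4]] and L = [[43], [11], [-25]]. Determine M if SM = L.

Since S multiplies M on the left, M = S⁻¹L.
det S = 5, so S⁻¹ = [[2/5, 9/5, 7/5], [0, -2, -1], [-1/5, -7/5, -6/5]].
M = S⁻¹L = [[2/5, 9/5, 7/5], [0, -2, -1], [-1/5, -7/5, -6/5]] · [[43], [11], [-25]] = [[2], [3], [6]].

M = [[2], [3], [6]]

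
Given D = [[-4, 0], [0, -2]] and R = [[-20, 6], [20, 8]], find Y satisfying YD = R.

Y = [[5, -3], [-5, -4]]

Since D sits to the right of Y, Y = RD⁻¹.
det D = 8, so D⁻¹ = [[-1/4, 0], [0, -1/2]].
Y = RD⁻¹ = [[-20, 6], [20, 8]] · [[-1/4, 0], [0, -1/2]] = [[5, -3], [-5, -4]].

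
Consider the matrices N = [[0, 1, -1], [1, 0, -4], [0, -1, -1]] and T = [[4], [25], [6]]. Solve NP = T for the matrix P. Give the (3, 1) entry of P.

-5

Left-multiplying both sides by N⁻¹ gives P = N⁻¹T.
det N = 2; the adjugate gives N⁻¹ = [[-2, 1, -2], [1/2, 0, -1/2], [-1/2, 0, -1/2]].
P = N⁻¹T = [[-2, 1, -2], [1/2, 0, -1/2], [-1/2, 0, -1/2]] · [[4], [25], [6]] = [[5], [-1], [-5]].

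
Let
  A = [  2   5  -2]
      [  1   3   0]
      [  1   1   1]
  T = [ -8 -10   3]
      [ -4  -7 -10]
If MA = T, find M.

M = [[-4, 5, -5], [3, -6, -4]]

Right-multiplying both sides by A⁻¹ gives M = TA⁻¹.
A has determinant 5; A⁻¹ = [[3/5, -7/5, 6/5], [-1/5, 4/5, -2/5], [-2/5, 3/5, 1/5]].
M = TA⁻¹ = [[-8, -10, 3], [-4, -7, -10]] · [[3/5, -7/5, 6/5], [-1/5, 4/5, -2/5], [-2/5, 3/5, 1/5]] = [[-4, 5, -5], [3, -6, -4]].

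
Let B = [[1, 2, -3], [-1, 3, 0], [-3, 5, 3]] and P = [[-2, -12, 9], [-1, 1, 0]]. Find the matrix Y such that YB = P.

Right-multiplying both sides by B⁻¹ gives Y = PB⁻¹.
det B = 3; the adjugate gives B⁻¹ = [[3, -7, 3], [1, -2, 1], [4/3, -11/3, 5/3]].
Y = PB⁻¹ = [[-2, -12, 9], [-1, 1, 0]] · [[3, -7, 3], [1, -2, 1], [4/3, -11/3, 5/3]] = [[-6, 5, -3], [-2, 5, -2]].

Y = [[-6, 5, -3], [-2, 5, -2]]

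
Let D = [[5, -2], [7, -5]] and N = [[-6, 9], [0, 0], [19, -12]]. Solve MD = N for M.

D is on the right of M, so right-multiply by D⁻¹: M = ND⁻¹.
D has determinant -11; D⁻¹ = [[5/11, -2/11], [7/11, -5/11]].
M = ND⁻¹ = [[-6, 9], [0, 0], [19, -12]] · [[5/11, -2/11], [7/11, -5/11]] = [[3, -3], [0, 0], [1, 2]].

M = [[3, -3], [0, 0], [1, 2]]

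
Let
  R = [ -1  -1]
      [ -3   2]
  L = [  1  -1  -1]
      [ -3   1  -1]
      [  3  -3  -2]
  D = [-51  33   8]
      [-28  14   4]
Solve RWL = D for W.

W = R⁻¹DL⁻¹ (apply R⁻¹ on the left and L⁻¹ on the right).
det R = -5; the adjugate gives R⁻¹ = [[-2/5, -1/5], [-3/5, 1/5]].
det L = -2, so L⁻¹ = [[5/2, -1/2, -1], [9/2, -1/2, -2], [-3, 0, 1]].
R⁻¹D = [[26, -16, -4], [25, -17, -4]].
W = (R⁻¹D)L⁻¹ = [[5, -5, 2], [-2, -4, 5]].

W = [[5, -5, 2], [-2, -4, 5]]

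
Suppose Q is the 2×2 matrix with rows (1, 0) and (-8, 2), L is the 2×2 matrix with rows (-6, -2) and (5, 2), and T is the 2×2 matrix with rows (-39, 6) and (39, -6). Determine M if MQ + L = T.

MQ = T − L = [[-33, 8], [34, -8]].
Q is on the right of M, so right-multiply by Q⁻¹: M = (T − L)Q⁻¹.
Q has determinant 2; Q⁻¹ = [[1, 0], [4, 1/2]].
M = (T − L)Q⁻¹ = [[-1, 4], [2, -4]].

M = [[-1, 4], [2, -4]]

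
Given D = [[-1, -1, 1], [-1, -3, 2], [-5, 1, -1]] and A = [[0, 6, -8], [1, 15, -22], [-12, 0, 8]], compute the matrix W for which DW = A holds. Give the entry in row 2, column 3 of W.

Left-multiplying both sides by D⁻¹ gives W = D⁻¹A.
det D = -6, so D⁻¹ = [[-1/6, 0, -1/6], [11/6, -1, -1/6], [8/3, -1, -1/3]].
W = D⁻¹A = [[-1/6, 0, -1/6], [11/6, -1, -1/6], [8/3, -1, -1/3]] · [[0, 6, -8], [1, 15, -22], [-12, 0, 8]] = [[2, -1, 0], [1, -4, 6], [3, 1, -2]].

6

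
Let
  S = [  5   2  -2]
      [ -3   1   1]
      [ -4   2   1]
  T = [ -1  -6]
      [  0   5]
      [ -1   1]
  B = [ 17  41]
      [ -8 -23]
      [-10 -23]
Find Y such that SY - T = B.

SY = B + T = [[16, 35], [-8, -18], [-11, -22]].
Left-multiplying both sides by S⁻¹ gives Y = S⁻¹(B + T).
det S = -3; the adjugate gives S⁻¹ = [[1/3, 2, -4/3], [1/3, 1, -1/3], [2/3, 6, -11/3]].
Y = S⁻¹(B + T) = [[4, 5], [1, 1], [3, -4]].

Y = [[4, 5], [1, 1], [3, -4]]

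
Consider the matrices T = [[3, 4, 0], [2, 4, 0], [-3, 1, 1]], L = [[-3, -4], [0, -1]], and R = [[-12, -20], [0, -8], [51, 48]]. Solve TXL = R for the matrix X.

X = [[4, -4], [-2, 4], [-3, 4]]

X = T⁻¹RL⁻¹ (apply T⁻¹ on the left and L⁻¹ on the right).
det T = 4; the adjugate gives T⁻¹ = [[1, -1, 0], [-1/2, 3/4, 0], [7/2, -15/4, 1]].
det L = 3; the adjugate gives L⁻¹ = [[-1/3, 4/3], [0, -1]].
T⁻¹R = [[-12, -12], [6, 4], [9, 8]].
X = (T⁻¹R)L⁻¹ = [[4, -4], [-2, 4], [-3, 4]].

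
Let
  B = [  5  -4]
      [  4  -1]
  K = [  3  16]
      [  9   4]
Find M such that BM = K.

B is on the left of M, so left-multiply by B⁻¹: M = B⁻¹K.
B has determinant 11; B⁻¹ = [[-1/11, 4/11], [-4/11, 5/11]].
M = B⁻¹K = [[-1/11, 4/11], [-4/11, 5/11]] · [[3, 16], [9, 4]] = [[3, 0], [3, -4]].

M = [[3, 0], [3, -4]]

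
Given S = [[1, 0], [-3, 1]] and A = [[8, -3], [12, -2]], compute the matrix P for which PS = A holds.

Since S sits to the right of P, P = AS⁻¹.
S has determinant 1; S⁻¹ = [[1, 0], [3, 1]].
P = AS⁻¹ = [[8, -3], [12, -2]] · [[1, 0], [3, 1]] = [[-1, -3], [6, -2]].

P = [[-1, -3], [6, -2]]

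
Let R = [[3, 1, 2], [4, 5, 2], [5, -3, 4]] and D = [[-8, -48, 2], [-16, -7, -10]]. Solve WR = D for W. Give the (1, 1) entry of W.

-3

Since R sits to the right of W, W = DR⁻¹.
det R = -2; the adjugate gives R⁻¹ = [[-13, 5, 4], [3, -1, -1], [37/2, -7, -11/2]].
W = DR⁻¹ = [[-8, -48, 2], [-16, -7, -10]] · [[-13, 5, 4], [3, -1, -1], [37/2, -7, -11/2]] = [[-3, -6, 5], [2, -3, -2]].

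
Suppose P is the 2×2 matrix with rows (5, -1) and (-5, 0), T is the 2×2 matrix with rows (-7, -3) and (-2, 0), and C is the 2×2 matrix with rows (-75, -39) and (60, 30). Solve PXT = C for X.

Left-multiply by P⁻¹ and right-multiply by T⁻¹: X = P⁻¹CT⁻¹.
det P = -5, so P⁻¹ = [[0, -1/5], [-1, -1]].
det T = -6; the adjugate gives T⁻¹ = [[0, -1/2], [-1/3, 7/6]].
P⁻¹C = [[-12, -6], [15, 9]].
X = (P⁻¹C)T⁻¹ = [[2, -1], [-3, 3]].

X = [[2, -1], [-3, 3]]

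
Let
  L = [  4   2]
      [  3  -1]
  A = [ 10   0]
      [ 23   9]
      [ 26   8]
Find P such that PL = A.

P = [[1, 2], [5, 1], [5, 2]]

L is on the right of P, so right-multiply by L⁻¹: P = AL⁻¹.
det L = -10; the adjugate gives L⁻¹ = [[1/10, 1/5], [3/10, -2/5]].
P = AL⁻¹ = [[10, 0], [23, 9], [26, 8]] · [[1/10, 1/5], [3/10, -2/5]] = [[1, 2], [5, 1], [5, 2]].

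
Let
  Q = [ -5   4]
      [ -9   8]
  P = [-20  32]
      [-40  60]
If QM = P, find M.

M = [[0, -4], [-5, 3]]

Q is on the left of M, so left-multiply by Q⁻¹: M = Q⁻¹P.
det Q = -4; the adjugate gives Q⁻¹ = [[-2, 1], [-9/4, 5/4]].
M = Q⁻¹P = [[-2, 1], [-9/4, 5/4]] · [[-20, 32], [-40, 60]] = [[0, -4], [-5, 3]].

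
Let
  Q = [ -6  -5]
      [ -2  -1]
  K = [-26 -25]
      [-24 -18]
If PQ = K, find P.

Since Q sits to the right of P, P = KQ⁻¹.
det Q = -4, so Q⁻¹ = [[1/4, -5/4], [-1/2, 3/2]].
P = KQ⁻¹ = [[-26, -25], [-24, -18]] · [[1/4, -5/4], [-1/2, 3/2]] = [[6, -5], [3, 3]].

P = [[6, -5], [3, 3]]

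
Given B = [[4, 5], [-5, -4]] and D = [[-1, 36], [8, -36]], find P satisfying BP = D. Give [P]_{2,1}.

B is on the left of P, so left-multiply by B⁻¹: P = B⁻¹D.
det B = 9; the adjugate gives B⁻¹ = [[-4/9, -5/9], [5/9, 4/9]].
P = B⁻¹D = [[-4/9, -5/9], [5/9, 4/9]] · [[-1, 36], [8, -36]] = [[-4, 4], [3, 4]].

3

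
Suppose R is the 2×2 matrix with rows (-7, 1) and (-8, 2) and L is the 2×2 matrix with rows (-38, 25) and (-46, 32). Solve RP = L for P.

P = [[5, -3], [-3, 4]]

Left-multiplying both sides by R⁻¹ gives P = R⁻¹L.
det R = -6; the adjugate gives R⁻¹ = [[-1/3, 1/6], [-4/3, 7/6]].
P = R⁻¹L = [[-1/3, 1/6], [-4/3, 7/6]] · [[-38, 25], [-46, 32]] = [[5, -3], [-3, 4]].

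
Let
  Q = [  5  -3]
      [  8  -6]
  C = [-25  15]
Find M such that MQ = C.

Right-multiplying both sides by Q⁻¹ gives M = CQ⁻¹.
Q has determinant -6; Q⁻¹ = [[1, -1/2], [4/3, -5/6]].
M = CQ⁻¹ = [[-25, 15]] · [[1, -1/2], [4/3, -5/6]] = [[-5, 0]].

M = [[-5, 0]]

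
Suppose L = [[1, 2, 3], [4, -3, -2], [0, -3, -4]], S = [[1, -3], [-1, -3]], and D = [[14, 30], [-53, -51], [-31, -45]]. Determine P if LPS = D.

P = L⁻¹DS⁻¹ (apply L⁻¹ on the left and S⁻¹ on the right).
det L = 2, so L⁻¹ = [[3, -1/2, 5/2], [8, -2, 7], [-6, 3/2, -11/2]].
det S = -6, so S⁻¹ = [[1/2, -1/2], [-1/6, -1/6]].
L⁻¹D = [[-9, 3], [1, 27], [7, -9]].
P = (L⁻¹D)S⁻¹ = [[-5, 4], [-4, -5], [5, -2]].

P = [[-5, 4], [-4, -5], [5, -2]]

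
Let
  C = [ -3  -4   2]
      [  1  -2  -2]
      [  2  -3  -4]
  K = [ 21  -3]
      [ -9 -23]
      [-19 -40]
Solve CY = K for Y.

Left-multiplying both sides by C⁻¹ gives Y = C⁻¹K.
C has determinant -4; C⁻¹ = [[-1/2, 11/2, -3], [0, -2, 1], [-1/4, 17/4, -5/2]].
Y = C⁻¹K = [[-1/2, 11/2, -3], [0, -2, 1], [-1/4, 17/4, -5/2]] · [[21, -3], [-9, -23], [-19, -40]] = [[-3, -5], [-1, 6], [4, 3]].

Y = [[-3, -5], [-1, 6], [4, 3]]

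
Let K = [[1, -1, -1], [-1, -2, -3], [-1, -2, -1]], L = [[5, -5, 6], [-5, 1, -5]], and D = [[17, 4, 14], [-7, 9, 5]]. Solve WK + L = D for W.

WK = D − L = [[12, 9, 8], [-2, 8, 10]].
K is on the right of W, so right-multiply by K⁻¹: W = (D − L)K⁻¹.
K has determinant -6; K⁻¹ = [[2/3, -1/6, -1/6], [-1/3, 1/3, -2/3], [0, -1/2, 1/2]].
W = (D − L)K⁻¹ = [[5, -3, -4], [-4, -2, 0]].

W = [[5, -3, -4], [-4, -2, 0]]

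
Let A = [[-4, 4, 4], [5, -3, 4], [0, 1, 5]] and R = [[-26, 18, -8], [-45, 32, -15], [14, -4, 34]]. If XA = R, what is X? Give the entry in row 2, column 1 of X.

5

A is on the right of X, so right-multiply by A⁻¹: X = RA⁻¹.
A has determinant -4; A⁻¹ = [[19/4, 4, -7], [25/4, 5, -9], [-5/4, -1, 2]].
X = RA⁻¹ = [[-26, 18, -8], [-45, 32, -15], [14, -4, 34]] · [[19/4, 4, -7], [25/4, 5, -9], [-5/4, -1, 2]] = [[-1, -6, 4], [5, -5, -3], [-1, 2, 6]].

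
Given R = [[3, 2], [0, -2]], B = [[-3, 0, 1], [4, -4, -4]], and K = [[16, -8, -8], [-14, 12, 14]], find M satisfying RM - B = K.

RM = K + B = [[13, -8, -7], [-10, 8, 10]].
Since R multiplies M on the left, M = R⁻¹(K + B).
R has determinant -6; R⁻¹ = [[1/3, 1/3], [0, -1/2]].
M = R⁻¹(K + B) = [[1, 0, 1], [5, -4, -5]].

M = [[1, 0, 1], [5, -4, -5]]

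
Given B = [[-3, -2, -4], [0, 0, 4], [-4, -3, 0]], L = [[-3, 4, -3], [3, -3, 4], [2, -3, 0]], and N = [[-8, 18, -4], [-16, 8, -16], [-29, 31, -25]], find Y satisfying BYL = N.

Y = [[2, 4, 4], [-1, -2, -3], [-4, -4, -2]]

Y = B⁻¹NL⁻¹ (apply B⁻¹ on the left and L⁻¹ on the right).
det B = -4, so B⁻¹ = [[-3, -3, 2], [4, 4, -3], [0, 1/4, 0]].
det L = 5; the adjugate gives L⁻¹ = [[12/5, 9/5, 7/5], [8/5, 6/5, 3/5], [-3/5, -1/5, -3/5]].
B⁻¹N = [[14, -16, 10], [-9, 11, -5], [-4, 2, -4]].
Y = (B⁻¹N)L⁻¹ = [[2, 4, 4], [-1, -2, -3], [-4, -4, -2]].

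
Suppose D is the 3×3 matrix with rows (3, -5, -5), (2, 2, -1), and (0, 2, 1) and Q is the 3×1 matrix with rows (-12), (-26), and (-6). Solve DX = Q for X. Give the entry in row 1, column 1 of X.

D is on the left of X, so left-multiply by D⁻¹: X = D⁻¹Q.
D has determinant 2; D⁻¹ = [[2, -5/2, 15/2], [-1, 3/2, -7/2], [2, -3, 8]].
X = D⁻¹Q = [[2, -5/2, 15/2], [-1, 3/2, -7/2], [2, -3, 8]] · [[-12], [-26], [-6]] = [[-4], [-6], [6]].

-4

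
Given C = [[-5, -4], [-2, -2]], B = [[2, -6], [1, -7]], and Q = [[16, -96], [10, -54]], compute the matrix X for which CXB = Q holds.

X = C⁻¹QB⁻¹ (apply C⁻¹ on the left and B⁻¹ on the right).
C has determinant 2; C⁻¹ = [[-1, 2], [1, -5/2]].
det B = -8; the adjugate gives B⁻¹ = [[7/8, -3/4], [1/8, -1/4]].
C⁻¹Q = [[4, -12], [-9, 39]].
X = (C⁻¹Q)B⁻¹ = [[2, 0], [-3, -3]].

X = [[2, 0], [-3, -3]]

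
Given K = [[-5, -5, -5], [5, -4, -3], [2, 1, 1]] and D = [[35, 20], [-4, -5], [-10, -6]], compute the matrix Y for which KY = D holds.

Y = [[-3, -2], [1, 1], [-5, -3]]

Since K multiplies Y on the left, Y = K⁻¹D.
det K = -5; the adjugate gives K⁻¹ = [[1/5, 0, 1], [11/5, -1, 8], [-13/5, 1, -9]].
Y = K⁻¹D = [[1/5, 0, 1], [11/5, -1, 8], [-13/5, 1, -9]] · [[35, 20], [-4, -5], [-10, -6]] = [[-3, -2], [1, 1], [-5, -3]].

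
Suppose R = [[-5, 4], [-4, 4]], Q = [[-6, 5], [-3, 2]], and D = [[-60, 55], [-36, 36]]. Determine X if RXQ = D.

Isolating X: multiply by R⁻¹ from the left and Q⁻¹ from the right, so X = R⁻¹DQ⁻¹.
det R = -4, so R⁻¹ = [[-1, 1], [-1, 5/4]].
det Q = 3, so Q⁻¹ = [[2/3, -5/3], [1, -2]].
R⁻¹D = [[24, -19], [15, -10]].
X = (R⁻¹D)Q⁻¹ = [[-3, -2], [0, -5]].

X = [[-3, -2], [0, -5]]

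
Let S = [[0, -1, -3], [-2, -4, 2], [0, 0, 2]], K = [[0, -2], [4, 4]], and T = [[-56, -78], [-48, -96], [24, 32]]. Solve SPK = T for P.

Left-multiply by S⁻¹ and right-multiply by K⁻¹: P = S⁻¹TK⁻¹.
S has determinant -4; S⁻¹ = [[2, -1/2, 7/2], [-1, 0, -3/2], [0, 0, 1/2]].
det K = 8; the adjugate gives K⁻¹ = [[1/2, 1/4], [-1/2, 0]].
S⁻¹T = [[-4, 4], [20, 30], [12, 16]].
P = (S⁻¹T)K⁻¹ = [[-4, -1], [-5, 5], [-2, 3]].

P = [[-4, -1], [-5, 5], [-2, 3]]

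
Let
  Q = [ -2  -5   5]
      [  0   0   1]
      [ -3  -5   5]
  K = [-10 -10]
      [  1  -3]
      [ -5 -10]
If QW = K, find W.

Since Q multiplies W on the left, W = Q⁻¹K.
Q has determinant 5; Q⁻¹ = [[1, 0, -1], [-3/5, 1, 2/5], [0, 1, 0]].
W = Q⁻¹K = [[1, 0, -1], [-3/5, 1, 2/5], [0, 1, 0]] · [[-10, -10], [1, -3], [-5, -10]] = [[-5, 0], [5, -1], [1, -3]].

W = [[-5, 0], [5, -1], [1, -3]]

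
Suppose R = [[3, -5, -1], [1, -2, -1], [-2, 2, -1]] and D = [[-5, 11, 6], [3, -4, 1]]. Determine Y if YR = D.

Since R sits to the right of Y, Y = DR⁻¹.
det R = -1; the adjugate gives R⁻¹ = [[-4, 7, -3], [-3, 5, -2], [2, -4, 1]].
Y = DR⁻¹ = [[-5, 11, 6], [3, -4, 1]] · [[-4, 7, -3], [-3, 5, -2], [2, -4, 1]] = [[-1, -4, -1], [2, -3, 0]].

Y = [[-1, -4, -1], [2, -3, 0]]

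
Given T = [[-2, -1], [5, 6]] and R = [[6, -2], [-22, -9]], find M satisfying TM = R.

Since T multiplies M on the left, M = T⁻¹R.
T has determinant -7; T⁻¹ = [[-6/7, -1/7], [5/7, 2/7]].
M = T⁻¹R = [[-6/7, -1/7], [5/7, 2/7]] · [[6, -2], [-22, -9]] = [[-2, 3], [-2, -4]].

M = [[-2, 3], [-2, -4]]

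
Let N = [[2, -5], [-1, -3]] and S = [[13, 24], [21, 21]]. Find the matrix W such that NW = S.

N is on the left of W, so left-multiply by N⁻¹: W = N⁻¹S.
N has determinant -11; N⁻¹ = [[3/11, -5/11], [-1/11, -2/11]].
W = N⁻¹S = [[3/11, -5/11], [-1/11, -2/11]] · [[13, 24], [21, 21]] = [[-6, -3], [-5, -6]].

W = [[-6, -3], [-5, -6]]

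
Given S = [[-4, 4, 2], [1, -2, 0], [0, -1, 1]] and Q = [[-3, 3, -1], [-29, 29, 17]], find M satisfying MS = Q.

M = [[2, 5, -5], [6, -5, 5]]

Since S sits to the right of M, M = QS⁻¹.
det S = 2, so S⁻¹ = [[-1, -3, 2], [-1/2, -2, 1], [-1/2, -2, 2]].
M = QS⁻¹ = [[-3, 3, -1], [-29, 29, 17]] · [[-1, -3, 2], [-1/2, -2, 1], [-1/2, -2, 2]] = [[2, 5, -5], [6, -5, 5]].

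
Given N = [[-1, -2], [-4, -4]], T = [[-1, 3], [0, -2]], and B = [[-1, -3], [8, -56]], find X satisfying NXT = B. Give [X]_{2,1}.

-3

X = N⁻¹BT⁻¹ (apply N⁻¹ on the left and T⁻¹ on the right).
N has determinant -4; N⁻¹ = [[1, -1/2], [-1, 1/4]].
T has determinant 2; T⁻¹ = [[-1, -3/2], [0, -1/2]].
N⁻¹B = [[-5, 25], [3, -11]].
X = (N⁻¹B)T⁻¹ = [[5, -5], [-3, 1]].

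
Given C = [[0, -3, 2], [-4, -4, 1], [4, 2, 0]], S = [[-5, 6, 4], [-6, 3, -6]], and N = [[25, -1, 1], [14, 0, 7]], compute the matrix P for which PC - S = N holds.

PC = N + S = [[20, 5, 5], [8, 3, 1]].
Right-multiplying both sides by C⁻¹ gives P = (N + S)C⁻¹.
det C = 4, so C⁻¹ = [[-1/2, 1, 5/4], [1, -2, -2], [2, -3, -3]].
P = (N + S)C⁻¹ = [[5, -5, 0], [1, -1, 1]].

P = [[5, -5, 0], [1, -1, 1]]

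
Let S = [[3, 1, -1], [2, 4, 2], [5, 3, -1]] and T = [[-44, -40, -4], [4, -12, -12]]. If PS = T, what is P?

S is on the right of P, so right-multiply by S⁻¹: P = TS⁻¹.
det S = -4; the adjugate gives S⁻¹ = [[5/2, 1/2, -3/2], [-3, -1/2, 2], [7/2, 1, -5/2]].
P = TS⁻¹ = [[-44, -40, -4], [4, -12, -12]] · [[5/2, 1/2, -3/2], [-3, -1/2, 2], [7/2, 1, -5/2]] = [[-4, -6, -4], [4, -4, 0]].

P = [[-4, -6, -4], [4, -4, 0]]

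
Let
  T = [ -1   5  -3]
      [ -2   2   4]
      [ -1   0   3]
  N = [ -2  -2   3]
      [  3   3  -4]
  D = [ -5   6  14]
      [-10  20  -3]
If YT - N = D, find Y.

YT = D + N = [[-7, 4, 17], [-7, 23, -7]].
Since T sits to the right of Y, Y = (D + N)T⁻¹.
det T = -2; the adjugate gives T⁻¹ = [[-3, 15/2, -13], [-1, 3, -5], [-1, 5/2, -4]].
Y = (D + N)T⁻¹ = [[0, 2, 3], [5, -1, 4]].

Y = [[0, 2, 3], [5, -1, 4]]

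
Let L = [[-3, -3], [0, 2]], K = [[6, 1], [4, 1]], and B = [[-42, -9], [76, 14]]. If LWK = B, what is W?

W = [[-4, 0], [5, 2]]

Isolating W: multiply by L⁻¹ from the left and K⁻¹ from the right, so W = L⁻¹BK⁻¹.
L has determinant -6; L⁻¹ = [[-1/3, -1/2], [0, 1/2]].
det K = 2, so K⁻¹ = [[1/2, -1/2], [-2, 3]].
L⁻¹B = [[-24, -4], [38, 7]].
W = (L⁻¹B)K⁻¹ = [[-4, 0], [5, 2]].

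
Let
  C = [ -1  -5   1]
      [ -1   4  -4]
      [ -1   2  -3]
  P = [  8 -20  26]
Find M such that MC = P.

M = [[0, -2, -6]]

Right-multiplying both sides by C⁻¹ gives M = PC⁻¹.
det C = 1, so C⁻¹ = [[-4, -13, 16], [1, 4, -5], [2, 7, -9]].
M = PC⁻¹ = [[8, -20, 26]] · [[-4, -13, 16], [1, 4, -5], [2, 7, -9]] = [[0, -2, -6]].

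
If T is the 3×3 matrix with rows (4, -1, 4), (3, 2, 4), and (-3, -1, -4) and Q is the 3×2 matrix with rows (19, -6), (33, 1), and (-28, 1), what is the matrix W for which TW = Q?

Since T multiplies W on the left, W = T⁻¹Q.
det T = -4; the adjugate gives T⁻¹ = [[1, 2, 3], [0, 1, 1], [-3/4, -7/4, -11/4]].
W = T⁻¹Q = [[1, 2, 3], [0, 1, 1], [-3/4, -7/4, -11/4]] · [[19, -6], [33, 1], [-28, 1]] = [[1, -1], [5, 2], [5, 0]].

W = [[1, -1], [5, 2], [5, 0]]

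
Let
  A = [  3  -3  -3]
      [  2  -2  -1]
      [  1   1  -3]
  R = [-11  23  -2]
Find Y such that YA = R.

Y = [[-5, -1, 6]]

Since A sits to the right of Y, Y = RA⁻¹.
det A = -6, so A⁻¹ = [[-7/6, 2, 1/2], [-5/6, 1, 1/2], [-2/3, 1, 0]].
Y = RA⁻¹ = [[-11, 23, -2]] · [[-7/6, 2, 1/2], [-5/6, 1, 1/2], [-2/3, 1, 0]] = [[-5, -1, 6]].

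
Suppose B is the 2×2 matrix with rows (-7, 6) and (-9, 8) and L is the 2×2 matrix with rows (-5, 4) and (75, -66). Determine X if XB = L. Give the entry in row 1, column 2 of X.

B is on the right of X, so right-multiply by B⁻¹: X = LB⁻¹.
B has determinant -2; B⁻¹ = [[-4, 3], [-9/2, 7/2]].
X = LB⁻¹ = [[-5, 4], [75, -66]] · [[-4, 3], [-9/2, 7/2]] = [[2, -1], [-3, -6]].

-1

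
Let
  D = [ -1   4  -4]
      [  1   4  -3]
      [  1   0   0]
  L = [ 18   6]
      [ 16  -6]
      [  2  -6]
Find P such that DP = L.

P = [[2, -6], [-1, 0], [-6, 0]]

Left-multiplying both sides by D⁻¹ gives P = D⁻¹L.
det D = 4, so D⁻¹ = [[0, 0, 1], [-3/4, 1, -7/4], [-1, 1, -2]].
P = D⁻¹L = [[0, 0, 1], [-3/4, 1, -7/4], [-1, 1, -2]] · [[18, 6], [16, -6], [2, -6]] = [[2, -6], [-1, 0], [-6, 0]].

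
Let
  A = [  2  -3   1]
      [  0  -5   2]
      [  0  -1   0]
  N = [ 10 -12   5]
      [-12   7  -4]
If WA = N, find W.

Right-multiplying both sides by A⁻¹ gives W = NA⁻¹.
A has determinant 4; A⁻¹ = [[1/2, -1/4, -1/4], [0, 0, -1], [0, 1/2, -5/2]].
W = NA⁻¹ = [[10, -12, 5], [-12, 7, -4]] · [[1/2, -1/4, -1/4], [0, 0, -1], [0, 1/2, -5/2]] = [[5, 0, -3], [-6, 1, 6]].

W = [[5, 0, -3], [-6, 1, 6]]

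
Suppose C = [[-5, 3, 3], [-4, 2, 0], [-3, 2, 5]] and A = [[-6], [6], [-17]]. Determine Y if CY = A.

Y = [[-3], [-3], [-4]]

C is on the left of Y, so left-multiply by C⁻¹: Y = C⁻¹A.
det C = 4; the adjugate gives C⁻¹ = [[5/2, -9/4, -3/2], [5, -4, -3], [-1/2, 1/4, 1/2]].
Y = C⁻¹A = [[5/2, -9/4, -3/2], [5, -4, -3], [-1/2, 1/4, 1/2]] · [[-6], [6], [-17]] = [[-3], [-3], [-4]].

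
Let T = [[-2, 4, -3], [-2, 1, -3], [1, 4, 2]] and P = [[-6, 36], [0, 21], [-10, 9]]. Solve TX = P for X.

X = [[2, 1], [-2, 5], [-2, -6]]

Left-multiplying both sides by T⁻¹ gives X = T⁻¹P.
T has determinant 3; T⁻¹ = [[14/3, -20/3, -3], [1/3, -1/3, 0], [-3, 4, 2]].
X = T⁻¹P = [[14/3, -20/3, -3], [1/3, -1/3, 0], [-3, 4, 2]] · [[-6, 36], [0, 21], [-10, 9]] = [[2, 1], [-2, 5], [-2, -6]].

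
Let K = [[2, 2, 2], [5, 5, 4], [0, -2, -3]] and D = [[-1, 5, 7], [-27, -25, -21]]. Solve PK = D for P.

Right-multiplying both sides by K⁻¹ gives P = DK⁻¹.
det K = -4, so K⁻¹ = [[7/4, -1/2, 1/2], [-15/4, 3/2, -1/2], [5/2, -1, 0]].
P = DK⁻¹ = [[-1, 5, 7], [-27, -25, -21]] · [[7/4, -1/2, 1/2], [-15/4, 3/2, -1/2], [5/2, -1, 0]] = [[-3, 1, -3], [-6, -3, -1]].

P = [[-3, 1, -3], [-6, -3, -1]]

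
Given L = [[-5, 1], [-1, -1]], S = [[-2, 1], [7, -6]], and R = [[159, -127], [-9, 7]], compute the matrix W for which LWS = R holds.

W = [[2, -3], [-3, 4]]

Isolating W: multiply by L⁻¹ from the left and S⁻¹ from the right, so W = L⁻¹RS⁻¹.
L has determinant 6; L⁻¹ = [[-1/6, -1/6], [1/6, -5/6]].
det S = 5, so S⁻¹ = [[-6/5, -1/5], [-7/5, -2/5]].
L⁻¹R = [[-25, 20], [34, -27]].
W = (L⁻¹R)S⁻¹ = [[2, -3], [-3, 4]].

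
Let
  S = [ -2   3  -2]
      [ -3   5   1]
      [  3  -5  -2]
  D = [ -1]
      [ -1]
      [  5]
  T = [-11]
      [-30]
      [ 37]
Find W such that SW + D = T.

W = [[2], [-4], [-3]]

SW = T − D = [[-10], [-29], [32]].
Since S multiplies W on the left, W = S⁻¹(T − D).
S has determinant 1; S⁻¹ = [[-5, 16, 13], [-3, 10, 8], [0, -1, -1]].
W = S⁻¹(T − D) = [[2], [-4], [-3]].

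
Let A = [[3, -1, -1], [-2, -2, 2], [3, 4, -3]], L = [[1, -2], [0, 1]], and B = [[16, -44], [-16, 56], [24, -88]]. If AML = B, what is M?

M = [[4, -4], [0, -4], [-4, 4]]

Isolating M: multiply by A⁻¹ from the left and L⁻¹ from the right, so M = A⁻¹BL⁻¹.
A has determinant -4; A⁻¹ = [[1/2, 7/4, 1], [0, 3/2, 1], [1/2, 15/4, 2]].
det L = 1; the adjugate gives L⁻¹ = [[1, 2], [0, 1]].
A⁻¹B = [[4, -12], [0, -4], [-4, 12]].
M = (A⁻¹B)L⁻¹ = [[4, -4], [0, -4], [-4, 4]].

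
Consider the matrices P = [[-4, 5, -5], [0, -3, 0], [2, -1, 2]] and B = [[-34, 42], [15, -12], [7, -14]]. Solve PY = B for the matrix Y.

Since P multiplies Y on the left, Y = P⁻¹B.
P has determinant -6; P⁻¹ = [[1, 5/6, 5/2], [0, -1/3, 0], [-1, -1, -2]].
Y = P⁻¹B = [[1, 5/6, 5/2], [0, -1/3, 0], [-1, -1, -2]] · [[-34, 42], [15, -12], [7, -14]] = [[-4, -3], [-5, 4], [5, -2]].

Y = [[-4, -3], [-5, 4], [5, -2]]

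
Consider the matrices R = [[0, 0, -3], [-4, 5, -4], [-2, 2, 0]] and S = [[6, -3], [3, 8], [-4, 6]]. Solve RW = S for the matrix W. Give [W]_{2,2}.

0

R is on the left of W, so left-multiply by R⁻¹: W = R⁻¹S.
det R = -6, so R⁻¹ = [[-4/3, 1, -5/2], [-4/3, 1, -2], [-1/3, 0, 0]].
W = R⁻¹S = [[-4/3, 1, -5/2], [-4/3, 1, -2], [-1/3, 0, 0]] · [[6, -3], [3, 8], [-4, 6]] = [[5, -3], [3, 0], [-2, 1]].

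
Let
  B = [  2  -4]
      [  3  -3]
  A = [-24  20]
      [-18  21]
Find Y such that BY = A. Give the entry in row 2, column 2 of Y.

-3

Left-multiplying both sides by B⁻¹ gives Y = B⁻¹A.
det B = 6, so B⁻¹ = [[-1/2, 2/3], [-1/2, 1/3]].
Y = B⁻¹A = [[-1/2, 2/3], [-1/2, 1/3]] · [[-24, 20], [-18, 21]] = [[0, 4], [6, -3]].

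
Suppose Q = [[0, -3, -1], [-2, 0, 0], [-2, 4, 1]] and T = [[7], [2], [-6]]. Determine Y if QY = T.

Y = [[-1], [-1], [-4]]

Left-multiplying both sides by Q⁻¹ gives Y = Q⁻¹T.
det Q = 2, so Q⁻¹ = [[0, -1/2, 0], [1, -1, 1], [-4, 3, -3]].
Y = Q⁻¹T = [[0, -1/2, 0], [1, -1, 1], [-4, 3, -3]] · [[7], [2], [-6]] = [[-1], [-1], [-4]].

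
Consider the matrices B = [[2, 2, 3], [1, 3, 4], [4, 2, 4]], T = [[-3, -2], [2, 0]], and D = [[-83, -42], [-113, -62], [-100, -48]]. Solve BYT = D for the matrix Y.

Left-multiply by B⁻¹ and right-multiply by T⁻¹: Y = B⁻¹DT⁻¹.
det B = 2, so B⁻¹ = [[2, -1, -1/2], [6, -2, -5/2], [-5, 2, 2]].
T has determinant 4; T⁻¹ = [[0, 1/2], [-1/2, -3/4]].
B⁻¹D = [[-3, 2], [-22, -8], [-11, -10]].
Y = (B⁻¹D)T⁻¹ = [[-1, -3], [4, -5], [5, 2]].

Y = [[-1, -3], [4, -5], [5, 2]]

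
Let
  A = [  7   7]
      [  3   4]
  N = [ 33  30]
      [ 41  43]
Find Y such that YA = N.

Y = [[6, -3], [5, 2]]

A is on the right of Y, so right-multiply by A⁻¹: Y = NA⁻¹.
det A = 7; the adjugate gives A⁻¹ = [[4/7, -1], [-3/7, 1]].
Y = NA⁻¹ = [[33, 30], [41, 43]] · [[4/7, -1], [-3/7, 1]] = [[6, -3], [5, 2]].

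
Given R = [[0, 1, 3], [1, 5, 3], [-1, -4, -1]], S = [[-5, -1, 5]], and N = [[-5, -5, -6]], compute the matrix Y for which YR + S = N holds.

Y = [[-3, -1, -1]]

YR = N − S = [[0, -4, -11]].
R is on the right of Y, so right-multiply by R⁻¹: Y = (N − S)R⁻¹.
R has determinant 1; R⁻¹ = [[7, -11, -12], [-2, 3, 3], [1, -1, -1]].
Y = (N − S)R⁻¹ = [[-3, -1, -1]].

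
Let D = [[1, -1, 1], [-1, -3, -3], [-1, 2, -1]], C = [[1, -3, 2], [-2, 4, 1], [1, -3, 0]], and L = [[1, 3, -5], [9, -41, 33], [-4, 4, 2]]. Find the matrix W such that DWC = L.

W = [[-1, 2, 2], [-2, 1, 1], [-2, -4, -5]]

Isolating W: multiply by D⁻¹ from the left and C⁻¹ from the right, so W = D⁻¹LC⁻¹.
det D = 2, so D⁻¹ = [[9/2, 1/2, 3], [1, 0, 1], [-5/2, -1/2, -2]].
det C = 4, so C⁻¹ = [[3/4, -3/2, -11/4], [1/4, -1/2, -5/4], [1/2, 0, -1/2]].
D⁻¹L = [[-3, 5, 0], [-3, 7, -3], [1, 5, -8]].
W = (D⁻¹L)C⁻¹ = [[-1, 2, 2], [-2, 1, 1], [-2, -4, -5]].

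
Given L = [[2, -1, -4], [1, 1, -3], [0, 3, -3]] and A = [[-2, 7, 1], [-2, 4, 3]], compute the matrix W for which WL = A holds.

W = [[-4, 6, -1], [-3, 4, -1]]

Right-multiplying both sides by L⁻¹ gives W = AL⁻¹.
det L = -3, so L⁻¹ = [[-2, 5, -7/3], [-1, 2, -2/3], [-1, 2, -1]].
W = AL⁻¹ = [[-2, 7, 1], [-2, 4, 3]] · [[-2, 5, -7/3], [-1, 2, -2/3], [-1, 2, -1]] = [[-4, 6, -1], [-3, 4, -1]].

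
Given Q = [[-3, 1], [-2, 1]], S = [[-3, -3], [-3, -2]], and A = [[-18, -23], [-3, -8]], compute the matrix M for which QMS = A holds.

M = [[-5, 0], [-4, -5]]

M = Q⁻¹AS⁻¹ (apply Q⁻¹ on the left and S⁻¹ on the right).
Q has determinant -1; Q⁻¹ = [[-1, 1], [-2, 3]].
S has determinant -3; S⁻¹ = [[2/3, -1], [-1, 1]].
Q⁻¹A = [[15, 15], [27, 22]].
M = (Q⁻¹A)S⁻¹ = [[-5, 0], [-4, -5]].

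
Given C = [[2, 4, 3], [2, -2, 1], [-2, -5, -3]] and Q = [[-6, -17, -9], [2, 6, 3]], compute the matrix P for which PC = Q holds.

P = [[2, 0, 5], [-1, 0, -2]]

Right-multiplying both sides by C⁻¹ gives P = QC⁻¹.
det C = -4, so C⁻¹ = [[-11/4, 3/4, -5/2], [-1, 0, -1], [7/2, -1/2, 3]].
P = QC⁻¹ = [[-6, -17, -9], [2, 6, 3]] · [[-11/4, 3/4, -5/2], [-1, 0, -1], [7/2, -1/2, 3]] = [[2, 0, 5], [-1, 0, -2]].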